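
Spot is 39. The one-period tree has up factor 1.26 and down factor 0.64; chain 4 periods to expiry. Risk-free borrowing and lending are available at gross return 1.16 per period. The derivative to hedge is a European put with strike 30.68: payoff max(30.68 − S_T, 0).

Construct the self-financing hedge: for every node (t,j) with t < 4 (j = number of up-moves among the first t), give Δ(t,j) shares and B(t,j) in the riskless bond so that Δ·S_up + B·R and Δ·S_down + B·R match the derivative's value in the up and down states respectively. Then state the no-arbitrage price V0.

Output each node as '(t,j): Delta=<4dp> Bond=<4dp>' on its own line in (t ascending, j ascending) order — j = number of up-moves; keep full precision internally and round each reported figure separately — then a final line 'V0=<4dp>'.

(0,0): Delta=-0.0703 Bond=3.2122
(1,0): Delta=-0.3497 Bond=10.7006
(1,1): Delta=-0.0430 Bond=2.3850
(2,0): Delta=-1.0000 Bond=22.8002
(2,1): Delta=-0.2862 Bond=10.4151
(2,2): Delta=-0.0193 Bond=1.2957
(3,0): Delta=-1.0000 Bond=26.4483
(3,1): Delta=-1.0000 Bond=26.4483
(3,2): Delta=-0.2165 Bond=9.3187
(3,3): Delta=0.0000 Bond=0.0000
V0=0.4699

No-arbitrage ⇒ martingale measure with p* = (R−d)/(u−d) = 0.8387.
Payoff layer (t=4): V(4,0)=24.1369, V(4,1)=17.7982, V(4,2)=5.3190, V(4,3)=0.0000, V(4,4)=0.0000
(3,0): S=10.2236. Δ = (V_up−V_dn)/(S_up−S_dn) = (17.7982−24.1369)/(12.8818−6.5431) = -1.0000. V = [p*·17.7982 + (1−p*)·24.1369]/1.16 = 16.2247. B = V − Δ·S = 26.4483.
(3,1): S=20.1277. Δ = (V_up−V_dn)/(S_up−S_dn) = (5.3190−17.7982)/(25.3610−12.8818) = -1.0000. V = [p*·5.3190 + (1−p*)·17.7982]/1.16 = 6.3205. B = V − Δ·S = 26.4483.
(3,2): S=39.6265. Δ = (V_up−V_dn)/(S_up−S_dn) = (0.0000−5.3190)/(49.9294−25.3610) = -0.2165. V = [p*·0.0000 + (1−p*)·5.3190]/1.16 = 0.7396. B = V − Δ·S = 9.3187.
(3,3): S=78.0147. Δ = (V_up−V_dn)/(S_up−S_dn) = (0.0000−0.0000)/(98.2985−49.9294) = 0.0000. V = [p*·0.0000 + (1−p*)·0.0000]/1.16 = 0.0000. B = V − Δ·S = 0.0000.
(2,0): S=15.9744. Δ = (V_up−V_dn)/(S_up−S_dn) = (6.3205−16.2247)/(20.1277−10.2236) = -1.0000. V = [p*·6.3205 + (1−p*)·16.2247]/1.16 = 6.8258. B = V − Δ·S = 22.8002.
(2,1): S=31.4496. Δ = (V_up−V_dn)/(S_up−S_dn) = (0.7396−6.3205)/(39.6265−20.1277) = -0.2862. V = [p*·0.7396 + (1−p*)·6.3205]/1.16 = 1.4136. B = V − Δ·S = 10.4151.
(2,2): S=61.9164. Δ = (V_up−V_dn)/(S_up−S_dn) = (0.0000−0.7396)/(78.0147−39.6265) = -0.0193. V = [p*·0.0000 + (1−p*)·0.7396]/1.16 = 0.1028. B = V − Δ·S = 1.2957.
(1,0): S=24.9600. Δ = (V_up−V_dn)/(S_up−S_dn) = (1.4136−6.8258)/(31.4496−15.9744) = -0.3497. V = [p*·1.4136 + (1−p*)·6.8258]/1.16 = 1.9711. B = V − Δ·S = 10.7006.
(1,1): S=49.1400. Δ = (V_up−V_dn)/(S_up−S_dn) = (0.1028−1.4136)/(61.9164−31.4496) = -0.0430. V = [p*·0.1028 + (1−p*)·1.4136]/1.16 = 0.2709. B = V − Δ·S = 2.3850.
(0,0): S=39.0000. Δ = (V_up−V_dn)/(S_up−S_dn) = (0.2709−1.9711)/(49.1400−24.9600) = -0.0703. V = [p*·0.2709 + (1−p*)·1.9711]/1.16 = 0.4699. B = V − Δ·S = 3.2122.
Check: Δ(0,0)·S0 + B(0,0) = 0.4699 = V0.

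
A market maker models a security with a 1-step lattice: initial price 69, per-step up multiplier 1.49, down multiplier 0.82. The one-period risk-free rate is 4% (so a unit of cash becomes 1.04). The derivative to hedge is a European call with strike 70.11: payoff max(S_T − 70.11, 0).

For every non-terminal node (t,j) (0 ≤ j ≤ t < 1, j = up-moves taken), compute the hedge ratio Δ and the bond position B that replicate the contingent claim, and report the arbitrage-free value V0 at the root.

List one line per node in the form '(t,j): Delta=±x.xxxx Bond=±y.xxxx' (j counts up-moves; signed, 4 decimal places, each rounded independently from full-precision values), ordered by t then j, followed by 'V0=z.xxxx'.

No-arbitrage ⇒ martingale measure with p* = (R−d)/(u−d) = 0.3284.
Terminal payoffs: V(1,0)=0.0000, V(1,1)=32.7000
  t=0,j=0: stock 69.0000 → up 102.8100 (V=32.7000), down 56.5800 (V=0.0000). Price 10.3243; hedge Δ=0.7073, bond B=-38.4816.
The time-0 hedge costs 10.3243, which is the no-arbitrage price.

(0,0): Delta=0.7073 Bond=-38.4816
V0=10.3243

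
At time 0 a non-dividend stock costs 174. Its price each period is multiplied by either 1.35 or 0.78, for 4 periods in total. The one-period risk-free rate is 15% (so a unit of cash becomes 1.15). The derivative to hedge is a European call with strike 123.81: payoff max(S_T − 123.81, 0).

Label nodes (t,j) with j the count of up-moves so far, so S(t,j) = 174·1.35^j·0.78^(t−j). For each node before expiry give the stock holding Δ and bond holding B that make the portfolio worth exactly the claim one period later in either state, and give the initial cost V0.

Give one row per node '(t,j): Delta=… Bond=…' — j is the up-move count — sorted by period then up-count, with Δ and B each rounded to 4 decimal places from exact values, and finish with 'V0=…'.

Risk-neutral probability p* = (R−d)/(u−d) = (1.15−0.78)/(1.35−0.78) = 0.6491.
Terminal payoffs: V(4,0)=0.0000, V(4,1)=0.0000, V(4,2)=69.1228, V(4,3)=210.1121, V(4,4)=454.1321
  t=3,j=0: stock 82.5720 → up 111.4723 (V=0.0000), down 64.4062 (V=0.0000). Price 0.0000; hedge Δ=0.0000, bond B=0.0000.
  t=3,j=1: stock 142.9132 → up 192.9328 (V=69.1228), down 111.4723 (V=0.0000). Price 39.0167; hedge Δ=0.8485, bond B=-82.2513.
  t=3,j=2: stock 247.3497 → up 333.9221 (V=210.1121), down 192.9328 (V=69.1228). Price 139.6888; hedge Δ=1.0000, bond B=-107.6609.
  t=3,j=3: stock 428.1053 → up 577.9421 (V=454.1321), down 333.9221 (V=210.1121). Price 320.4444; hedge Δ=1.0000, bond B=-107.6609.
  t=2,j=0: stock 105.8616 → up 142.9132 (V=39.0167), down 82.5720 (V=0.0000). Price 22.0231; hedge Δ=0.6466, bond B=-46.4272.
  t=2,j=1: stock 183.2220 → up 247.3497 (V=139.6888), down 142.9132 (V=39.0167). Price 90.7524; hedge Δ=0.9640, bond B=-85.8654.
  t=2,j=2: stock 317.1150 → up 428.1053 (V=320.4444), down 247.3497 (V=139.6888). Price 223.4969; hedge Δ=1.0000, bond B=-93.6181.
  t=1,j=0: stock 135.7200 → up 183.2220 (V=90.7524), down 105.8616 (V=22.0231). Price 57.9451; hedge Δ=0.8884, bond B=-62.6326.
  t=1,j=1: stock 234.9000 → up 317.1150 (V=223.4969), down 183.2220 (V=90.7524). Price 153.8434; hedge Δ=0.9914, bond B=-79.0416.
  t=0,j=0: stock 174.0000 → up 234.9000 (V=153.8434), down 135.7200 (V=57.9451). Price 104.5173; hedge Δ=0.9669, bond B=-63.7253.
Self-financing check: at every node Δ·S+B equals the discounted successor values.

(0,0): Delta=0.9669 Bond=-63.7253
(1,0): Delta=0.8884 Bond=-62.6326
(1,1): Delta=0.9914 Bond=-79.0416
(2,0): Delta=0.6466 Bond=-46.4272
(2,1): Delta=0.9640 Bond=-85.8654
(2,2): Delta=1.0000 Bond=-93.6181
(3,0): Delta=0.0000 Bond=0.0000
(3,1): Delta=0.8485 Bond=-82.2513
(3,2): Delta=1.0000 Bond=-107.6609
(3,3): Delta=1.0000 Bond=-107.6609
V0=104.5173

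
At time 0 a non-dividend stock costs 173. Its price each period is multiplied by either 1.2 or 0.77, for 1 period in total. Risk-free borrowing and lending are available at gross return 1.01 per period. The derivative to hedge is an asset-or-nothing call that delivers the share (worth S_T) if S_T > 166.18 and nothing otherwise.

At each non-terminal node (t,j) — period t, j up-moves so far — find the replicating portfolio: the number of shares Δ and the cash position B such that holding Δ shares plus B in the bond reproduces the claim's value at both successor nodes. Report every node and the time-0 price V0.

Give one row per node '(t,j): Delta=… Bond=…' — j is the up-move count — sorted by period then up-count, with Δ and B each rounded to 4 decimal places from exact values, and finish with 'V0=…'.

(0,0): Delta=2.7907 Bond=-368.0682
V0=114.7225

The replicating-portfolio and risk-neutral prices coincide; use p* = (1.01−0.77)/(1.2−0.77) = 0.5581 for the latter.
At expiry t=1: V(1,0)=0.0000, V(1,1)=207.6000
(0,0): S=173.0000. Δ = (V_up−V_dn)/(S_up−S_dn) = (207.6000−0.0000)/(207.6000−133.2100) = 2.7907. V = [p*·207.6000 + (1−p*)·0.0000]/1.01 = 114.7225. B = V − Δ·S = -368.0682.
Root portfolio cost Δ·173+B reproduces V0=114.7225.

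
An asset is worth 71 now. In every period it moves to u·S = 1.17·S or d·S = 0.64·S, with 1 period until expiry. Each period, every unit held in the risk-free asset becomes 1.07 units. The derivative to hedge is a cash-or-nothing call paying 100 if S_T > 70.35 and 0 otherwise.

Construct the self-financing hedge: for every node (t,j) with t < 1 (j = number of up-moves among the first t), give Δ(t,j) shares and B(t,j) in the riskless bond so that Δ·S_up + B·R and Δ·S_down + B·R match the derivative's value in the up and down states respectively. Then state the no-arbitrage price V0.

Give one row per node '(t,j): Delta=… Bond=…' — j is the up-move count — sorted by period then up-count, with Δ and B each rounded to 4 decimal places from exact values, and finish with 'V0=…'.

Risk-neutral probability p* = (R−d)/(u−d) = (1.07−0.64)/(1.17−0.64) = 0.8113.
At expiry t=1: V(1,0)=0.0000, V(1,1)=100.0000
(0,0): S=71.0000. Δ = (V_up−V_dn)/(S_up−S_dn) = (100.0000−0.0000)/(83.0700−45.4400) = 2.6575. V = [p*·100.0000 + (1−p*)·0.0000]/1.07 = 75.8244. B = V − Δ·S = -112.8549.
Root portfolio cost Δ·71+B reproduces V0=75.8244.

(0,0): Delta=2.6575 Bond=-112.8549
V0=75.8244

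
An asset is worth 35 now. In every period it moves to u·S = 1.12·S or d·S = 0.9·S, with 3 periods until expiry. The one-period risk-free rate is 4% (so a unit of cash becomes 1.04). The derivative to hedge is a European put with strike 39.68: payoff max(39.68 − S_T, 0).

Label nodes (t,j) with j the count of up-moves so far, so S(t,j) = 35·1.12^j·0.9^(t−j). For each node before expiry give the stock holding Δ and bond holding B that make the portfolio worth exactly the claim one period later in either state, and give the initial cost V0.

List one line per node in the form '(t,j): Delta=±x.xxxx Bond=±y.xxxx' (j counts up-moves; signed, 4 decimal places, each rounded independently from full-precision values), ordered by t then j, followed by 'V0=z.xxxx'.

(0,0): Delta=-0.5384 Bond=21.2953
(1,0): Delta=-1.0000 Bond=36.6864
(1,1): Delta=-0.3265 Bond=13.8389
(2,0): Delta=-1.0000 Bond=38.1538
(2,1): Delta=-1.0000 Bond=38.1538
(2,2): Delta=-0.0172 Bond=0.8145
V0=2.4501

Under the risk-neutral measure, an up-move has probability p* = (R−d)/(u−d) = 0.6364 and values discount at R = 1.04.
Terminal payoffs: V(3,0)=14.1650, V(3,1)=7.9280, V(3,2)=0.1664, V(3,3)=0.0000
Node (2,0) S=28.3500: V=(p*·7.9280+(1−p*)·14.1650)/1.04=9.8038; Δ=(7.9280−14.1650)/(31.7520−25.5150)=-1.0000; B=V−Δ·S=38.1538
Node (2,1) S=35.2800: V=(p*·0.1664+(1−p*)·7.9280)/1.04=2.8738; Δ=(0.1664−7.9280)/(39.5136−31.7520)=-1.0000; B=V−Δ·S=38.1538
Node (2,2) S=43.9040: V=(p*·0.0000+(1−p*)·0.1664)/1.04=0.0582; Δ=(0.0000−0.1664)/(49.1725−39.5136)=-0.0172; B=V−Δ·S=0.8145
Node (1,0) S=31.5000: V=(p*·2.8738+(1−p*)·9.8038)/1.04=5.1864; Δ=(2.8738−9.8038)/(35.2800−28.3500)=-1.0000; B=V−Δ·S=36.6864
Node (1,1) S=39.2000: V=(p*·0.0582+(1−p*)·2.8738)/1.04=1.0404; Δ=(0.0582−2.8738)/(43.9040−35.2800)=-0.3265; B=V−Δ·S=13.8389
Node (0,0) S=35.0000: V=(p*·1.0404+(1−p*)·5.1864)/1.04=2.4501; Δ=(1.0404−5.1864)/(39.2000−31.5000)=-0.5384; B=V−Δ·S=21.2953
Each (Δ,B) replicates both successor values, so the strategy is self-financing and V0 is arbitrage-free.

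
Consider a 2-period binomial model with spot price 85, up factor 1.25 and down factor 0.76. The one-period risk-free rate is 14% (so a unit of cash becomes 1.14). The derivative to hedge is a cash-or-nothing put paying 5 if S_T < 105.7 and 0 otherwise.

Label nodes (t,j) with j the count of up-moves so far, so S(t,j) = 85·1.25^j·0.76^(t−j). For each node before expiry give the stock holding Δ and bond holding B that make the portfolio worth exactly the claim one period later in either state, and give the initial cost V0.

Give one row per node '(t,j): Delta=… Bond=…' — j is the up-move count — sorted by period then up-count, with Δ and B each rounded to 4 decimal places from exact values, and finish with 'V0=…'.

(0,0): Delta=-0.0817 Bond=8.4750
(1,0): Delta=0.0000 Bond=4.3860
(1,1): Delta=-0.0960 Bond=11.1887
V0=1.5335

Under the risk-neutral measure, an up-move has probability p* = (R−d)/(u−d) = 0.7755 and values discount at R = 1.14.
Terminal values V(2,·): V(2,0)=5.0000, V(2,1)=5.0000, V(2,2)=0.0000
  t=1,j=0: stock 64.6000 → up 80.7500 (V=5.0000), down 49.0960 (V=5.0000). Price 4.3860; hedge Δ=0.0000, bond B=4.3860.
  t=1,j=1: stock 106.2500 → up 132.8125 (V=0.0000), down 80.7500 (V=5.0000). Price 0.9846; hedge Δ=-0.0960, bond B=11.1887.
  t=0,j=0: stock 85.0000 → up 106.2500 (V=0.9846), down 64.6000 (V=4.3860). Price 1.5335; hedge Δ=-0.0817, bond B=8.4750.
Root portfolio cost Δ·85+B reproduces V0=1.5335.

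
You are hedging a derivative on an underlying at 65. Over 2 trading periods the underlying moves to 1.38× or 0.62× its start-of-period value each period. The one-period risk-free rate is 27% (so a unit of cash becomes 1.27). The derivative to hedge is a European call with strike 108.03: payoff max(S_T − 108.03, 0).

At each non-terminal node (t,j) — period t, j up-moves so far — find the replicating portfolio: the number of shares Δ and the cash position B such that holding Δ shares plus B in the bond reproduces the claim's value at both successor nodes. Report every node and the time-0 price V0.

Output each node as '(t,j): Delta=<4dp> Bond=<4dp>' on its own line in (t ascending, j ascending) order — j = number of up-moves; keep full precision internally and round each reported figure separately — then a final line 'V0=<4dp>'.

Since d<R<u, set p* = (R−d)/(u−d) = 0.8553; price each node as the discounted p*-expectation of its children.
Terminal payoffs: V(2,0)=0.0000, V(2,1)=0.0000, V(2,2)=15.7560
Node (1,0) S=40.3000: V=(p*·0.0000+(1−p*)·0.0000)/1.27=0.0000; Δ=(0.0000−0.0000)/(55.6140−24.9860)=0.0000; B=V−Δ·S=0.0000
Node (1,1) S=89.7000: V=(p*·15.7560+(1−p*)·0.0000)/1.27=10.6107; Δ=(15.7560−0.0000)/(123.7860−55.6140)=0.2311; B=V−Δ·S=-10.1209
Node (0,0) S=65.0000: V=(p*·10.6107+(1−p*)·0.0000)/1.27=7.1456; Δ=(10.6107−0.0000)/(89.7000−40.3000)=0.2148; B=V−Δ·S=-6.8158
Self-financing check: at every node Δ·S+B equals the discounted successor values.

(0,0): Delta=0.2148 Bond=-6.8158
(1,0): Delta=0.0000 Bond=0.0000
(1,1): Delta=0.2311 Bond=-10.1209
V0=7.1456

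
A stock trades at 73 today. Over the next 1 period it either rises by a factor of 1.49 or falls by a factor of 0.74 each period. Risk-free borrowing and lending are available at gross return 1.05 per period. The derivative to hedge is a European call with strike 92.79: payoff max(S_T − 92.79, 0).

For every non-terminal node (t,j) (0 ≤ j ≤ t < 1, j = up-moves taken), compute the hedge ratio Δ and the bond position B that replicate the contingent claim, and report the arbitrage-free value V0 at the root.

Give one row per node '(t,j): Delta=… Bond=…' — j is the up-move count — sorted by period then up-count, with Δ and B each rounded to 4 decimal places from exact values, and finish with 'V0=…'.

(0,0): Delta=0.2919 Bond=-15.0161
V0=6.2905

Risk-neutral probability p* = (R−d)/(u−d) = (1.05−0.74)/(1.49−0.74) = 0.4133.
Terminal payoffs: V(1,0)=0.0000, V(1,1)=15.9800
(0,0): S=73.0000. Δ = (V_up−V_dn)/(S_up−S_dn) = (15.9800−0.0000)/(108.7700−54.0200) = 0.2919. V = [p*·15.9800 + (1−p*)·0.0000]/1.05 = 6.2905. B = V − Δ·S = -15.0161.
Check: Δ(0,0)·S0 + B(0,0) = 6.2905 = V0.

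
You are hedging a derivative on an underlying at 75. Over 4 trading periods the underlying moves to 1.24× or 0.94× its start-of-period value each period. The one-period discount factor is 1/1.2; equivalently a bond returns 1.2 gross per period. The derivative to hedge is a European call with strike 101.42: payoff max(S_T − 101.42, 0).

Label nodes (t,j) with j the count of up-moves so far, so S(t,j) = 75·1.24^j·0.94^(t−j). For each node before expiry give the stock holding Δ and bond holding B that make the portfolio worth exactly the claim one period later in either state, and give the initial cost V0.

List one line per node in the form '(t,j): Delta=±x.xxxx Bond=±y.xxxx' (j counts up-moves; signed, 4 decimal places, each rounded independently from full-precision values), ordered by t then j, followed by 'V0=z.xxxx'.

(0,0): Delta=0.9701 Bond=-46.5667
(1,0): Delta=0.8056 Bond=-44.2841
(1,1): Delta=0.9893 Bond=-57.6641
(2,0): Delta=0.0173 Bond=-0.8991
(2,1): Delta=0.8976 Bond=-61.1781
(2,2): Delta=1.0000 Bond=-70.4306
(3,0): Delta=0.0000 Bond=0.0000
(3,1): Delta=0.0193 Bond=-1.2449
(3,2): Delta=1.0000 Bond=-84.5167
(3,3): Delta=1.0000 Bond=-84.5167
V0=26.1922

No-arbitrage ⇒ martingale measure with p* = (R−d)/(u−d) = 0.8667.
Terminal values V(4,·): V(4,0)=0.0000, V(4,1)=0.0000, V(4,2)=0.4768, V(4,3)=32.9970, V(4,4)=75.8960
Node (3,0) S=62.2938: V=(p*·0.0000+(1−p*)·0.0000)/1.2=0.0000; Δ=(0.0000−0.0000)/(77.2443−58.5562)=0.0000; B=V−Δ·S=0.0000
Node (3,1) S=82.1748: V=(p*·0.4768+(1−p*)·0.0000)/1.2=0.3443; Δ=(0.4768−0.0000)/(101.8968−77.2443)=0.0193; B=V−Δ·S=-1.2449
Node (3,2) S=108.4008: V=(p*·32.9970+(1−p*)·0.4768)/1.2=23.8841; Δ=(32.9970−0.4768)/(134.4170−101.8968)=1.0000; B=V−Δ·S=-84.5167
Node (3,3) S=142.9968: V=(p*·75.8960+(1−p*)·32.9970)/1.2=58.4801; Δ=(75.8960−32.9970)/(177.3160−134.4170)=1.0000; B=V−Δ·S=-84.5167
Node (2,0) S=66.2700: V=(p*·0.3443+(1−p*)·0.0000)/1.2=0.2487; Δ=(0.3443−0.0000)/(82.1748−62.2938)=0.0173; B=V−Δ·S=-0.8991
Node (2,1) S=87.4200: V=(p*·23.8841+(1−p*)·0.3443)/1.2=17.2879; Δ=(23.8841−0.3443)/(108.4008−82.1748)=0.8976; B=V−Δ·S=-61.1781
Node (2,2) S=115.3200: V=(p*·58.4801+(1−p*)·23.8841)/1.2=44.8894; Δ=(58.4801−23.8841)/(142.9968−108.4008)=1.0000; B=V−Δ·S=-70.4306
Node (1,0) S=70.5000: V=(p*·17.2879+(1−p*)·0.2487)/1.2=12.5133; Δ=(17.2879−0.2487)/(87.4200−66.2700)=0.8056; B=V−Δ·S=-44.2841
Node (1,1) S=93.0000: V=(p*·44.8894+(1−p*)·17.2879)/1.2=34.3410; Δ=(44.8894−17.2879)/(115.3200−87.4200)=0.9893; B=V−Δ·S=-57.6641
Node (0,0) S=75.0000: V=(p*·34.3410+(1−p*)·12.5133)/1.2=26.1922; Δ=(34.3410−12.5133)/(93.0000−70.5000)=0.9701; B=V−Δ·S=-46.5667
Each (Δ,B) replicates both successor values, so the strategy is self-financing and V0 is arbitrage-free.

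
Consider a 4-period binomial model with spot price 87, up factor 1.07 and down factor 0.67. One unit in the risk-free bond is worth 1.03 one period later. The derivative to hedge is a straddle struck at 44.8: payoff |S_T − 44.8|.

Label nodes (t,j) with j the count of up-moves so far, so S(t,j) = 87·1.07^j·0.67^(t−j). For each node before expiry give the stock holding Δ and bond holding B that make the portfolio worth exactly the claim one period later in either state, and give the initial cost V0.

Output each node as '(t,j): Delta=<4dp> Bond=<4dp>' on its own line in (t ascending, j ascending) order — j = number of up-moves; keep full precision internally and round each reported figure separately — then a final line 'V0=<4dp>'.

Risk-neutral probability p* = (R−d)/(u−d) = (1.03−0.67)/(1.07−0.67) = 0.9000.
At expiry t=4: V(4,0)=27.2685, V(4,1)=16.8020, V(4,2)=0.0867, V(4,3)=26.6078, V(4,4)=69.2393
Node (3,0) S=26.1664: V=(p*·16.8020+(1−p*)·27.2685)/1.03=17.3288; Δ=(16.8020−27.2685)/(27.9980−17.5315)=-1.0000; B=V−Δ·S=43.4951
Node (3,1) S=41.7881: V=(p*·0.0867+(1−p*)·16.8020)/1.03=1.7070; Δ=(0.0867−16.8020)/(44.7133−27.9980)=-1.0000; B=V−Δ·S=43.4951
Node (3,2) S=66.7362: V=(p*·26.6078+(1−p*)·0.0867)/1.03=23.2579; Δ=(26.6078−0.0867)/(71.4078−44.7133)=0.9935; B=V−Δ·S=-43.0446
Node (3,3) S=106.5787: V=(p*·69.2393+(1−p*)·26.6078)/1.03=63.0836; Δ=(69.2393−26.6078)/(114.0393−71.4078)=1.0000; B=V−Δ·S=-43.4951
Node (2,0) S=39.0543: V=(p*·1.7070+(1−p*)·17.3288)/1.03=3.1740; Δ=(1.7070−17.3288)/(41.7881−26.1664)=-1.0000; B=V−Δ·S=42.2283
Node (2,1) S=62.3703: V=(p*·23.2579+(1−p*)·1.7070)/1.03=20.4882; Δ=(23.2579−1.7070)/(66.7362−41.7881)=0.8638; B=V−Δ·S=-33.3890
Node (2,2) S=99.6063: V=(p*·63.0836+(1−p*)·23.2579)/1.03=57.3796; Δ=(63.0836−23.2579)/(106.5787−66.7362)=0.9996; B=V−Δ·S=-42.1846
Node (1,0) S=58.2900: V=(p*·20.4882+(1−p*)·3.1740)/1.03=18.2105; Δ=(20.4882−3.1740)/(62.3703−39.0543)=0.7426; B=V−Δ·S=-25.0750
Node (1,1) S=93.0900: V=(p*·57.3796+(1−p*)·20.4882)/1.03=52.1267; Δ=(57.3796−20.4882)/(99.6063−62.3703)=0.9907; B=V−Δ·S=-40.1019
Node (0,0) S=87.0000: V=(p*·52.1267+(1−p*)·18.2105)/1.03=47.3156; Δ=(52.1267−18.2105)/(93.0900−58.2900)=0.9746; B=V−Δ·S=-37.4750
Check: Δ(0,0)·S0 + B(0,0) = 47.3156 = V0.

(0,0): Delta=0.9746 Bond=-37.4750
(1,0): Delta=0.7426 Bond=-25.0750
(1,1): Delta=0.9907 Bond=-40.1019
(2,0): Delta=-1.0000 Bond=42.2283
(2,1): Delta=0.8638 Bond=-33.3890
(2,2): Delta=0.9996 Bond=-42.1846
(3,0): Delta=-1.0000 Bond=43.4951
(3,1): Delta=-1.0000 Bond=43.4951
(3,2): Delta=0.9935 Bond=-43.0446
(3,3): Delta=1.0000 Bond=-43.4951
V0=47.3156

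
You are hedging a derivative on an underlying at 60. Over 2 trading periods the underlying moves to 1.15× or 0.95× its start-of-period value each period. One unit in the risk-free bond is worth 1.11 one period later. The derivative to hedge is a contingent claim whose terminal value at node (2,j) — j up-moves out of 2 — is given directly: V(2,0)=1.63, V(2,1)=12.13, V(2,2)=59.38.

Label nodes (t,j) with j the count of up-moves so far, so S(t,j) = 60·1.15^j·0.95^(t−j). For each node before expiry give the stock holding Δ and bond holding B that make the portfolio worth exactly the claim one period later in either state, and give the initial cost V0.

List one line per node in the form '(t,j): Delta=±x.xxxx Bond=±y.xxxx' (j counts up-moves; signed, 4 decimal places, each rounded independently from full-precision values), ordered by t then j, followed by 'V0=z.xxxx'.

(0,0): Delta=2.9955 Bond=-145.6822
(1,0): Delta=0.9211 Bond=-43.4640
(1,1): Delta=3.4239 Bond=-191.2680
V0=34.0476

The replicating-portfolio and risk-neutral prices coincide; use p* = (1.11−0.95)/(1.15−0.95) = 0.8000 for the latter.
Payoff layer (t=2): V(2,0)=1.6300, V(2,1)=12.1300, V(2,2)=59.3800
(1,0): S=57.0000. Δ = (V_up−V_dn)/(S_up−S_dn) = (12.1300−1.6300)/(65.5500−54.1500) = 0.9211. V = [p*·12.1300 + (1−p*)·1.6300]/1.11 = 9.0360. B = V − Δ·S = -43.4640.
(1,1): S=69.0000. Δ = (V_up−V_dn)/(S_up−S_dn) = (59.3800−12.1300)/(79.3500−65.5500) = 3.4239. V = [p*·59.3800 + (1−p*)·12.1300]/1.11 = 44.9820. B = V − Δ·S = -191.2680.
(0,0): S=60.0000. Δ = (V_up−V_dn)/(S_up−S_dn) = (44.9820−9.0360)/(69.0000−57.0000) = 2.9955. V = [p*·44.9820 + (1−p*)·9.0360]/1.11 = 34.0476. B = V − Δ·S = -145.6822.
Each (Δ,B) replicates both successor values, so the strategy is self-financing and V0 is arbitrage-free.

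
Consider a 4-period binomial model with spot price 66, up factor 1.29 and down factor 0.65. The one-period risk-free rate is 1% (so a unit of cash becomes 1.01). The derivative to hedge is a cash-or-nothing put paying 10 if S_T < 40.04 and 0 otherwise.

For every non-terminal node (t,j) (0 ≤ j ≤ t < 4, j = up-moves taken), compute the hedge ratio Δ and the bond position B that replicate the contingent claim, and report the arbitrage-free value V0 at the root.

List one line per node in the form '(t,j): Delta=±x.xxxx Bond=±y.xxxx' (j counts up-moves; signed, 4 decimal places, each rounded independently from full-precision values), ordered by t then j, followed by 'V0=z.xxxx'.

The replicating-portfolio and risk-neutral prices coincide; use p* = (1.01−0.65)/(1.29−0.65) = 0.5625 for the latter.
Payoff layer (t=4): V(4,0)=10.0000, V(4,1)=10.0000, V(4,2)=0.0000, V(4,3)=0.0000, V(4,4)=0.0000
Node (3,0) S=18.1253: V=(p*·10.0000+(1−p*)·10.0000)/1.01=9.9010; Δ=(10.0000−10.0000)/(23.3816−11.7814)=0.0000; B=V−Δ·S=9.9010
Node (3,1) S=35.9717: V=(p*·0.0000+(1−p*)·10.0000)/1.01=4.3317; Δ=(0.0000−10.0000)/(46.4034−23.3816)=-0.4344; B=V−Δ·S=19.9567
Node (3,2) S=71.3899: V=(p*·0.0000+(1−p*)·0.0000)/1.01=0.0000; Δ=(0.0000−0.0000)/(92.0930−46.4034)=0.0000; B=V−Δ·S=0.0000
Node (3,3) S=141.6815: V=(p*·0.0000+(1−p*)·0.0000)/1.01=0.0000; Δ=(0.0000−0.0000)/(182.7691−92.0930)=0.0000; B=V−Δ·S=0.0000
Node (2,0) S=27.8850: V=(p*·4.3317+(1−p*)·9.9010)/1.01=6.7012; Δ=(4.3317−9.9010)/(35.9717−18.1253)=-0.3121; B=V−Δ·S=15.4033
Node (2,1) S=55.3410: V=(p*·0.0000+(1−p*)·4.3317)/1.01=1.8763; Δ=(0.0000−4.3317)/(71.3899−35.9717)=-0.1223; B=V−Δ·S=8.6446
Node (2,2) S=109.8306: V=(p*·0.0000+(1−p*)·0.0000)/1.01=0.0000; Δ=(0.0000−0.0000)/(141.6815−71.3899)=0.0000; B=V−Δ·S=0.0000
Node (1,0) S=42.9000: V=(p*·1.8763+(1−p*)·6.7012)/1.01=3.9478; Δ=(1.8763−6.7012)/(55.3410−27.8850)=-0.1757; B=V−Δ·S=11.4867
Node (1,1) S=85.1400: V=(p*·0.0000+(1−p*)·1.8763)/1.01=0.8128; Δ=(0.0000−1.8763)/(109.8306−55.3410)=-0.0344; B=V−Δ·S=3.7446
Node (0,0) S=66.0000: V=(p*·0.8128+(1−p*)·3.9478)/1.01=2.1627; Δ=(0.8128−3.9478)/(85.1400−42.9000)=-0.0742; B=V−Δ·S=7.0611
Self-financing check: at every node Δ·S+B equals the discounted successor values.

(0,0): Delta=-0.0742 Bond=7.0611
(1,0): Delta=-0.1757 Bond=11.4867
(1,1): Delta=-0.0344 Bond=3.7446
(2,0): Delta=-0.3121 Bond=15.4033
(2,1): Delta=-0.1223 Bond=8.6446
(2,2): Delta=0.0000 Bond=0.0000
(3,0): Delta=0.0000 Bond=9.9010
(3,1): Delta=-0.4344 Bond=19.9567
(3,2): Delta=0.0000 Bond=0.0000
(3,3): Delta=0.0000 Bond=0.0000
V0=2.1627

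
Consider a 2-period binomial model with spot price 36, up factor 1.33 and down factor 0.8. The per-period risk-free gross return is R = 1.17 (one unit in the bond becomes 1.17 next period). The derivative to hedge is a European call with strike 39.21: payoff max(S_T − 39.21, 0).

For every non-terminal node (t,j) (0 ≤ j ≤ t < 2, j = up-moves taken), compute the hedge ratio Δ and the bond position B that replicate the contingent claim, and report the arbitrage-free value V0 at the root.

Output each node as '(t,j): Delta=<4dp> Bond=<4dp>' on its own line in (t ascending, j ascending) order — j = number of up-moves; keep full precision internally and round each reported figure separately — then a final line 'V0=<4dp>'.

Since d<R<u, set p* = (R−d)/(u−d) = 0.6981; price each node as the discounted p*-expectation of its children.
Terminal payoffs: V(2,0)=0.0000, V(2,1)=0.0000, V(2,2)=24.4704
  t=1,j=0: stock 28.8000 → up 38.3040 (V=0.0000), down 23.0400 (V=0.0000). Price 0.0000; hedge Δ=0.0000, bond B=0.0000.
  t=1,j=1: stock 47.8800 → up 63.6804 (V=24.4704), down 38.3040 (V=0.0000). Price 14.6009; hedge Δ=0.9643, bond B=-31.5696.
  t=0,j=0: stock 36.0000 → up 47.8800 (V=14.6009), down 28.8000 (V=0.0000). Price 8.7121; hedge Δ=0.7652, bond B=-18.8369.
Check: Δ(0,0)·S0 + B(0,0) = 8.7121 = V0.

(0,0): Delta=0.7652 Bond=-18.8369
(1,0): Delta=0.0000 Bond=0.0000
(1,1): Delta=0.9643 Bond=-31.5696
V0=8.7121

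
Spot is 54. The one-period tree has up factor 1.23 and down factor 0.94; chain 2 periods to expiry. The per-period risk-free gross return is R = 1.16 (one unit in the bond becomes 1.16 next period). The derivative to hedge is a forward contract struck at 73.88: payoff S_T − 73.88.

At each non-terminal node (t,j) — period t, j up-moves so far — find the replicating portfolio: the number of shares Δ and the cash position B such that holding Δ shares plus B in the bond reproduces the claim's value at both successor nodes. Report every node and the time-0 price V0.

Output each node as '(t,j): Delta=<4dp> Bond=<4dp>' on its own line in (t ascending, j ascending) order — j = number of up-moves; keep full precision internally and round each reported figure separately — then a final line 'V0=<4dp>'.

(0,0): Delta=1.0000 Bond=-54.9049
(1,0): Delta=1.0000 Bond=-63.6897
(1,1): Delta=1.0000 Bond=-63.6897
V0=-0.9049

Risk-neutral probability p* = (R−d)/(u−d) = (1.16−0.94)/(1.23−0.94) = 0.7586.
Terminal values V(2,·): V(2,0)=-26.1656, V(2,1)=-11.4452, V(2,2)=7.8166
Node (1,0) S=50.7600: V=(p*·-11.4452+(1−p*)·-26.1656)/1.16=-12.9297; Δ=(-11.4452−-26.1656)/(62.4348−47.7144)=1.0000; B=V−Δ·S=-63.6897
Node (1,1) S=66.4200: V=(p*·7.8166+(1−p*)·-11.4452)/1.16=2.7303; Δ=(7.8166−-11.4452)/(81.6966−62.4348)=1.0000; B=V−Δ·S=-63.6897
Node (0,0) S=54.0000: V=(p*·2.7303+(1−p*)·-12.9297)/1.16=-0.9049; Δ=(2.7303−-12.9297)/(66.4200−50.7600)=1.0000; B=V−Δ·S=-54.9049
The time-0 hedge costs -0.9049, which is the no-arbitrage price.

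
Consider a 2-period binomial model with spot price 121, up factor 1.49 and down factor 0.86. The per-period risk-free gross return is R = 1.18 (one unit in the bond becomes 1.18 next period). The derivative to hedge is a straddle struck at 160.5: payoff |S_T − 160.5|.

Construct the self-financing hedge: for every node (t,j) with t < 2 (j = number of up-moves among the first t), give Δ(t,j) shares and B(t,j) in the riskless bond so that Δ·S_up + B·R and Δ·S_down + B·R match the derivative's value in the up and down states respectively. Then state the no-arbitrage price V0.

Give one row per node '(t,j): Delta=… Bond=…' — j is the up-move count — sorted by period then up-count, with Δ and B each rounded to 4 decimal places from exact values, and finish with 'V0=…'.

(0,0): Delta=0.2212 Bond=7.5755
(1,0): Delta=-1.0000 Bond=136.0169
(1,1): Delta=0.9040 Bond=-114.1676
V0=34.3405

Under the risk-neutral measure, an up-move has probability p* = (R−d)/(u−d) = 0.5079 and values discount at R = 1.18.
Payoff layer (t=2): V(2,0)=71.0084, V(2,1)=5.4506, V(2,2)=108.1321
(1,0): S=104.0600. Δ = (V_up−V_dn)/(S_up−S_dn) = (5.4506−71.0084)/(155.0494−89.4916) = -1.0000. V = [p*·5.4506 + (1−p*)·71.0084]/1.18 = 31.9569. B = V − Δ·S = 136.0169.
(1,1): S=180.2900. Δ = (V_up−V_dn)/(S_up−S_dn) = (108.1321−5.4506)/(268.6321−155.0494) = 0.9040. V = [p*·108.1321 + (1−p*)·5.4506]/1.18 = 48.8189. B = V − Δ·S = -114.1676.
(0,0): S=121.0000. Δ = (V_up−V_dn)/(S_up−S_dn) = (48.8189−31.9569)/(180.2900−104.0600) = 0.2212. V = [p*·48.8189 + (1−p*)·31.9569]/1.18 = 34.3405. B = V − Δ·S = 7.5755.
Each (Δ,B) replicates both successor values, so the strategy is self-financing and V0 is arbitrage-free.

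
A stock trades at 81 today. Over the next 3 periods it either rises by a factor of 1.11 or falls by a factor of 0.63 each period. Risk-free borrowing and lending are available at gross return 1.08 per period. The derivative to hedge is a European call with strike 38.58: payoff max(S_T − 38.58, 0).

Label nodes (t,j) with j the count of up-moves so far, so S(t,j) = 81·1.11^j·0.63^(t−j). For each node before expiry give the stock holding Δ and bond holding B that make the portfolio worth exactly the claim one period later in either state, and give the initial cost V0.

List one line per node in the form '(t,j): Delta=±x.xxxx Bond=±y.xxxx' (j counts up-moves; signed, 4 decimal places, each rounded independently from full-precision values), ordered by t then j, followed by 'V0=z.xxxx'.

(0,0): Delta=0.9912 Bond=-29.8837
(1,0): Delta=0.8610 Bond=-25.6285
(1,1): Delta=0.9961 Bond=-32.7174
(2,0): Delta=0.0000 Bond=0.0000
(2,1): Delta=0.8935 Bond=-29.5240
(2,2): Delta=1.0000 Bond=-35.7222
V0=50.4027

Risk-neutral probability p* = (R−d)/(u−d) = (1.08−0.63)/(1.11−0.63) = 0.9375.
At expiry t=3: V(3,0)=0.0000, V(3,1)=0.0000, V(3,2)=24.2941, V(3,3)=72.1981
  t=2,j=0: stock 32.1489 → up 35.6853 (V=0.0000), down 20.2538 (V=0.0000). Price 0.0000; hedge Δ=0.0000, bond B=0.0000.
  t=2,j=1: stock 56.6433 → up 62.8741 (V=24.2941), down 35.6853 (V=0.0000). Price 21.0886; hedge Δ=0.8935, bond B=-29.5240.
  t=2,j=2: stock 99.8001 → up 110.7781 (V=72.1981), down 62.8741 (V=24.2941). Price 64.0779; hedge Δ=1.0000, bond B=-35.7222.
  t=1,j=0: stock 51.0300 → up 56.6433 (V=21.0886), down 32.1489 (V=0.0000). Price 18.3061; hedge Δ=0.8610, bond B=-25.6285.
  t=1,j=1: stock 89.9100 → up 99.8001 (V=64.0779), down 56.6433 (V=21.0886). Price 56.8436; hedge Δ=0.9961, bond B=-32.7174.
  t=0,j=0: stock 81.0000 → up 89.9100 (V=56.8436), down 51.0300 (V=18.3061). Price 50.4027; hedge Δ=0.9912, bond B=-29.8837.
The time-0 hedge costs 50.4027, which is the no-arbitrage price.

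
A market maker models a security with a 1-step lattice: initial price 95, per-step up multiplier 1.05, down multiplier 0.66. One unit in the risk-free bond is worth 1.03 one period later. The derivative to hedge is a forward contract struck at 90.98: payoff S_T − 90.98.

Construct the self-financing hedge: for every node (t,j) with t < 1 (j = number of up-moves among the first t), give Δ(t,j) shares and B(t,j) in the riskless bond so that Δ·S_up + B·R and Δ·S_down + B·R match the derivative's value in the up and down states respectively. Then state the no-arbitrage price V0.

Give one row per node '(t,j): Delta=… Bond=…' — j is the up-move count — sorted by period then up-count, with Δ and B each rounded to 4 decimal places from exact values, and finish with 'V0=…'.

(0,0): Delta=1.0000 Bond=-88.3301
V0=6.6699

Under the risk-neutral measure, an up-move has probability p* = (R−d)/(u−d) = 0.9487 and values discount at R = 1.03.
At expiry t=1: V(1,0)=-28.2800, V(1,1)=8.7700
Node (0,0) S=95.0000: V=(p*·8.7700+(1−p*)·-28.2800)/1.03=6.6699; Δ=(8.7700−-28.2800)/(99.7500−62.7000)=1.0000; B=V−Δ·S=-88.3301
Each (Δ,B) replicates both successor values, so the strategy is self-financing and V0 is arbitrage-free.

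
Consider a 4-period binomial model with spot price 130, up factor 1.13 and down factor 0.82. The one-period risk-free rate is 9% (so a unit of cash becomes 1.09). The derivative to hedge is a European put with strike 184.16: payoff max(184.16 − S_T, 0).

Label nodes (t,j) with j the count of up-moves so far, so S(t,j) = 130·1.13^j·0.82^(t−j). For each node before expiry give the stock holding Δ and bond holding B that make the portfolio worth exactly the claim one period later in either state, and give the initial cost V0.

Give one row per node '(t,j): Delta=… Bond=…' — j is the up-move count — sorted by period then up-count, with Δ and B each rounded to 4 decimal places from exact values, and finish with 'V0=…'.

Under the risk-neutral measure, an up-move has probability p* = (R−d)/(u−d) = 0.8710 and values discount at R = 1.09.
Terminal payoffs: V(4,0)=125.3842, V(4,1)=103.1640, V(4,2)=72.5436, V(4,3)=30.3472, V(4,4)=0.0000
Node (3,0) S=71.6778: V=(p*·103.1640+(1−p*)·125.3842)/1.09=97.2763; Δ=(103.1640−125.3842)/(80.9960−58.7758)=-1.0000; B=V−Δ·S=168.9541
Node (3,1) S=98.7756: V=(p*·72.5436+(1−p*)·103.1640)/1.09=70.1786; Δ=(72.5436−103.1640)/(111.6164−80.9960)=-1.0000; B=V−Δ·S=168.9541
Node (3,2) S=136.1175: V=(p*·30.3472+(1−p*)·72.5436)/1.09=32.8366; Δ=(30.3472−72.5436)/(153.8128−111.6164)=-1.0000; B=V−Δ·S=168.9541
Node (3,3) S=187.5766: V=(p*·0.0000+(1−p*)·30.3472)/1.09=3.5924; Δ=(0.0000−30.3472)/(211.9616−153.8128)=-0.5219; B=V−Δ·S=101.4866
Node (2,0) S=87.4120: V=(p*·70.1786+(1−p*)·97.2763)/1.09=67.5918; Δ=(70.1786−97.2763)/(98.7756−71.6778)=-1.0000; B=V−Δ·S=155.0038
Node (2,1) S=120.4580: V=(p*·32.8366+(1−p*)·70.1786)/1.09=34.5458; Δ=(32.8366−70.1786)/(136.1175−98.7756)=-1.0000; B=V−Δ·S=155.0038
Node (2,2) S=165.9970: V=(p*·3.5924+(1−p*)·32.8366)/1.09=6.7577; Δ=(3.5924−32.8366)/(187.5766−136.1175)=-0.5683; B=V−Δ·S=101.0936
Node (1,0) S=106.6000: V=(p*·34.5458+(1−p*)·67.5918)/1.09=35.6053; Δ=(34.5458−67.5918)/(120.4580−87.4120)=-1.0000; B=V−Δ·S=142.2053
Node (1,1) S=146.9000: V=(p*·6.7577+(1−p*)·34.5458)/1.09=9.4892; Δ=(6.7577−34.5458)/(165.9970−120.4580)=-0.6102; B=V−Δ·S=99.1282
Node (0,0) S=130.0000: V=(p*·9.4892+(1−p*)·35.6053)/1.09=11.7973; Δ=(9.4892−35.6053)/(146.9000−106.6000)=-0.6480; B=V−Δ·S=96.0427
Check: Δ(0,0)·S0 + B(0,0) = 11.7973 = V0.

(0,0): Delta=-0.6480 Bond=96.0427
(1,0): Delta=-1.0000 Bond=142.2053
(1,1): Delta=-0.6102 Bond=99.1282
(2,0): Delta=-1.0000 Bond=155.0038
(2,1): Delta=-1.0000 Bond=155.0038
(2,2): Delta=-0.5683 Bond=101.0936
(3,0): Delta=-1.0000 Bond=168.9541
(3,1): Delta=-1.0000 Bond=168.9541
(3,2): Delta=-1.0000 Bond=168.9541
(3,3): Delta=-0.5219 Bond=101.4866
V0=11.7973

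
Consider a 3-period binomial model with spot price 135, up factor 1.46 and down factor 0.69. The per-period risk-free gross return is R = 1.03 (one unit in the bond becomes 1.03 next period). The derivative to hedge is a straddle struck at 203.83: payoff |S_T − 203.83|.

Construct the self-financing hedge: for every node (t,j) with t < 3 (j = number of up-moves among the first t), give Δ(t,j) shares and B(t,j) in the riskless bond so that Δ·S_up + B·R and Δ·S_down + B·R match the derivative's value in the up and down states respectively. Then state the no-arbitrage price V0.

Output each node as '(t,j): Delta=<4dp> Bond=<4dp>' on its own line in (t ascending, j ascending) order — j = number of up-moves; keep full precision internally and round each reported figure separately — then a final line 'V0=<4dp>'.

(0,0): Delta=-0.2351 Bond=117.3620
(1,0): Delta=-1.0000 Bond=192.1293
(1,1): Delta=0.2220 Bond=30.7769
(2,0): Delta=-1.0000 Bond=197.8932
(2,1): Delta=-1.0000 Bond=197.8932
(2,2): Delta=0.9524 Bond=-178.4850
V0=85.6178

Risk-neutral probability p* = (R−d)/(u−d) = (1.03−0.69)/(1.46−0.69) = 0.4416.
Terminal values V(3,·): V(3,0)=159.4813, V(3,1)=109.9907, V(3,2)=5.2715, V(3,3)=216.3084
  t=2,j=0: stock 64.2735 → up 93.8393 (V=109.9907), down 44.3487 (V=159.4813). Price 133.6197; hedge Δ=-1.0000, bond B=197.8932.
  t=2,j=1: stock 135.9990 → up 198.5585 (V=5.2715), down 93.8393 (V=109.9907). Price 61.8942; hedge Δ=-1.0000, bond B=197.8932.
  t=2,j=2: stock 287.7660 → up 420.1384 (V=216.3084), down 198.5585 (V=5.2715). Price 95.5889; hedge Δ=0.9524, bond B=-178.4850.
  t=1,j=0: stock 93.1500 → up 135.9990 (V=61.8942), down 64.2735 (V=133.6197). Price 98.9793; hedge Δ=-1.0000, bond B=192.1293.
  t=1,j=1: stock 197.1000 → up 287.7660 (V=95.5889), down 135.9990 (V=61.8942). Price 74.5363; hedge Δ=0.2220, bond B=30.7769.
  t=0,j=0: stock 135.0000 → up 197.1000 (V=74.5363), down 93.1500 (V=98.9793). Price 85.6178; hedge Δ=-0.2351, bond B=117.3620.
The time-0 hedge costs 85.6178, which is the no-arbitrage price.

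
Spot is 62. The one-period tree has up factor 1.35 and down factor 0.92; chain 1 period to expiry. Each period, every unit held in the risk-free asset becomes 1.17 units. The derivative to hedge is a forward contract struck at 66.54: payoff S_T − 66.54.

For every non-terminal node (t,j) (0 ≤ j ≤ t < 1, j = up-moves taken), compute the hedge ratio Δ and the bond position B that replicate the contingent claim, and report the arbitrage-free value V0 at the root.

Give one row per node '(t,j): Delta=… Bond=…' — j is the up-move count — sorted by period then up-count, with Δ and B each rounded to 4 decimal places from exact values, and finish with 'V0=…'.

No-arbitrage ⇒ martingale measure with p* = (R−d)/(u−d) = 0.5814.
Payoff layer (t=1): V(1,0)=-9.5000, V(1,1)=17.1600
Node (0,0) S=62.0000: V=(p*·17.1600+(1−p*)·-9.5000)/1.17=5.1282; Δ=(17.1600−-9.5000)/(83.7000−57.0400)=1.0000; B=V−Δ·S=-56.8718
Self-financing check: at every node Δ·S+B equals the discounted successor values.

(0,0): Delta=1.0000 Bond=-56.8718
V0=5.1282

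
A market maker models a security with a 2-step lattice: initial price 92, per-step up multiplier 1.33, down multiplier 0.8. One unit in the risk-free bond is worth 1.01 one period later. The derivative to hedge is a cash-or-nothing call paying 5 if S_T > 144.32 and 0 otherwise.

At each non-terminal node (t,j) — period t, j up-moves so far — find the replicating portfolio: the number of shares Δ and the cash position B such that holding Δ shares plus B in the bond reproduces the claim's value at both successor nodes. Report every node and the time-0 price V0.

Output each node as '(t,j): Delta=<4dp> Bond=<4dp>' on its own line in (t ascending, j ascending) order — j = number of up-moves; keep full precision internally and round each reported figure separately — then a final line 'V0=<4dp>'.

Risk-neutral probability p* = (R−d)/(u−d) = (1.01−0.8)/(1.33−0.8) = 0.3962.
Payoff layer (t=2): V(2,0)=0.0000, V(2,1)=0.0000, V(2,2)=5.0000
Node (1,0) S=73.6000: V=(p*·0.0000+(1−p*)·0.0000)/1.01=0.0000; Δ=(0.0000−0.0000)/(97.8880−58.8800)=0.0000; B=V−Δ·S=0.0000
Node (1,1) S=122.3600: V=(p*·5.0000+(1−p*)·0.0000)/1.01=1.9615; Δ=(5.0000−0.0000)/(162.7388−97.8880)=0.0771; B=V−Δ·S=-7.4724
Node (0,0) S=92.0000: V=(p*·1.9615+(1−p*)·0.0000)/1.01=0.7695; Δ=(1.9615−0.0000)/(122.3600−73.6000)=0.0402; B=V−Δ·S=-2.9315
The time-0 hedge costs 0.7695, which is the no-arbitrage price.

(0,0): Delta=0.0402 Bond=-2.9315
(1,0): Delta=0.0000 Bond=0.0000
(1,1): Delta=0.0771 Bond=-7.4724
V0=0.7695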